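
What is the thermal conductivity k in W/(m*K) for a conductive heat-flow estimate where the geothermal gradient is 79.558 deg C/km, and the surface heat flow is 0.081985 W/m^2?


k = q * 1000 / grad
k = 0.081985 * 1000 / 79.558
k = 1.0305 W/(m*K)


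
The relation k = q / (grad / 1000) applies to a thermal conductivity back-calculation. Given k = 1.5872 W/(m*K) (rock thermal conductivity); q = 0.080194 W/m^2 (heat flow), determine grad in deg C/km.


grad = q / k * 1000
grad = 0.080194 / 1.5872 * 1000
grad = 50.525 deg C/km


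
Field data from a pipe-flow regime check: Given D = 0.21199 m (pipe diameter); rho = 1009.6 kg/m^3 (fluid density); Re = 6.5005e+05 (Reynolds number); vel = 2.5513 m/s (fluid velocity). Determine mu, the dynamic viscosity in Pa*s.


mu = rho * vel * D / Re
mu = 1009.6 * 2.5513 * 0.21199 / 6.5005e+05
mu = 0.00084000 Pa*s


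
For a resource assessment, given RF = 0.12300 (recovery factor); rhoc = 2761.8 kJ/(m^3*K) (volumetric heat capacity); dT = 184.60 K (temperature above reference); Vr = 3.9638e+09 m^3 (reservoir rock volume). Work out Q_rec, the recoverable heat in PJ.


Step 1: Q_s = Vr*rhoc*dT/1e12 = 3.9638e+09*2761.8*184.6/1e12 = 2020.857 PJ
Step 2: Q_rec = Q_s * RF = 2020.857 * 0.123 = 248.57 PJ
Q_rec = 248.57 PJ


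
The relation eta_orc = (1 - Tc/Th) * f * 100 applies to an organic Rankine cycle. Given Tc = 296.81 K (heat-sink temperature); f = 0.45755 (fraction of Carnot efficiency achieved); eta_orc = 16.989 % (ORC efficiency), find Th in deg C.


Th = Tc / (1 - (eta_orc/100)/f)
Th = 296.81 / (1 - (16.989/100)/0.45755)
Th = 472.1039 K
Convert to deg C: 472.1039 - 273.15 = 198.95 deg C
Th = 198.95 deg C


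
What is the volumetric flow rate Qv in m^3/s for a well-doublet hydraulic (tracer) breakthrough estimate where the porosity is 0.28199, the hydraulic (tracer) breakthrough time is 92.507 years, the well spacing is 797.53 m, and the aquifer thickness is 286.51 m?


Qv = pi*hr*phi*L^2 / (3*t_bt*365.25*86400)
Qv = pi*286.51*0.28199*797.53^2 / (3*92.507*365.25*86400)
Qv = 0.018434 m^3/s


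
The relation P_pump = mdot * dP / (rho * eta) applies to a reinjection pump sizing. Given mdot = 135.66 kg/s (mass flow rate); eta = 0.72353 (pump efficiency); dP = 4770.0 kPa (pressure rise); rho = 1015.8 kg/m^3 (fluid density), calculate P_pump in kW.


P_pump = mdot * dP / (rho * eta)
P_pump = 135.66 * 4770.0 / (1015.8 * 0.72353)
P_pump = 880.45 kW


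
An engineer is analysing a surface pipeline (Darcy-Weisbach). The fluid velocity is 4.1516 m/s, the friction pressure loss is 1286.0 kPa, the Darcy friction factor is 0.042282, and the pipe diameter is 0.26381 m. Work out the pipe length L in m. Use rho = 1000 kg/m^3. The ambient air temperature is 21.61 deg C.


L = dP*1000*D / (f*rho*vel^2/2)
L = 1286.0*1000*0.26381 / (0.042282*1000*4.1516^2/2)
L = 931.06 m


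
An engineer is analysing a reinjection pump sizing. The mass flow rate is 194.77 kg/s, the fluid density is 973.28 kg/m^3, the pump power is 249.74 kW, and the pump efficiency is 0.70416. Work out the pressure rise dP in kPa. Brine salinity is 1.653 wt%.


dP = P_pump * rho * eta / mdot
dP = 249.74 * 973.28 * 0.70416 / 194.77
dP = 878.77 kPa


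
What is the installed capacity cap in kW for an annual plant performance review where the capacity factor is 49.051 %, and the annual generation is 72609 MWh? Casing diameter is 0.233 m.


cap = E_a / (CF/100 * 8760)
cap = 72609 / (49.051/100 * 8760)
cap = 16.89812 MW
Convert: 16.89812 MW * 1000.0 = 16898 kW
cap = 16898 kW


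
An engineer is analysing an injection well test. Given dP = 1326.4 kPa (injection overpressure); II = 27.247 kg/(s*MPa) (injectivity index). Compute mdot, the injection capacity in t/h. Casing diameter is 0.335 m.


mdot = II * dP / 1000
mdot = 27.247 * 1326.4 / 1000
mdot = 36.14042 kg/s
Convert: 36.14042 kg/s * 3.6 = 130.11 t/h
mdot = 130.11 t/h


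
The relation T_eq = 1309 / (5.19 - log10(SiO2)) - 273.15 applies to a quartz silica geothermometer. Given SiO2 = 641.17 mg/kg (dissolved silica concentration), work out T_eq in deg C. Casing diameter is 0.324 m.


T_eq = 1309 / (5.19 - log10(SiO2)) - 273.15
T_eq = 1309 / (5.19 - log10(641.17)) - 273.15
T_eq = 276.15 deg C


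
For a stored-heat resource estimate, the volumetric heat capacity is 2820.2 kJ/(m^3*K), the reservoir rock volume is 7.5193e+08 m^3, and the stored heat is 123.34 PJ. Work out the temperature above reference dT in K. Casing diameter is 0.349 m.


dT = Q_s * 1e12 / (Vr * rhoc)
dT = 123.34 * 1e12 / (7.5193e+08 * 2820.2)
dT = 58.163 K


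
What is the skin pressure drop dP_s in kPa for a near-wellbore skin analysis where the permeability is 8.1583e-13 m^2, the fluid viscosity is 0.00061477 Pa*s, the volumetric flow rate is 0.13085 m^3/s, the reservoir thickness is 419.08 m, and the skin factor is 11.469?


dP_s = S * q * mu / (2*pi*k*hr) / 1000
dP_s = 11.469 * 0.13085 * 0.00061477 / (2*pi*8.1583e-13*419.08) / 1000
dP_s = 429.47 kPa


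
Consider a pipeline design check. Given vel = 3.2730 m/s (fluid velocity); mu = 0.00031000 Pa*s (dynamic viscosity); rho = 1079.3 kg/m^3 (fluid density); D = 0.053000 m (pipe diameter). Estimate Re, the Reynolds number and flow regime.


Step 1: Re = rho*vel*D/mu = 1079.3*3.273*0.053/0.00031 = 6.0395e+05
Step 2: Re = 6.0395e+05 > 4000, so flow is turbulent.
Re = 6.0395e+05 (turbulent)


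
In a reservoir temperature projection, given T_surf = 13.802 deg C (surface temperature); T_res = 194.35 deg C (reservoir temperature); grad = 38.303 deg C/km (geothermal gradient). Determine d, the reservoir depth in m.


d = (T_res - T_surf) / grad * 1000
d = (194.35 - 13.802) / 38.303 * 1000
d = 4713.7 m


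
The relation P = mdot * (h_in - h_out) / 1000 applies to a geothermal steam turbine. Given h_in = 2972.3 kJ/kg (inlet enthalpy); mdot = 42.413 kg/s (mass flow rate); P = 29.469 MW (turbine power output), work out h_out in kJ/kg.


h_out = h_in - P * 1000 / mdot
h_out = 2972.3 - 29.469 * 1000 / 42.413
h_out = 2277.5 kJ/kg


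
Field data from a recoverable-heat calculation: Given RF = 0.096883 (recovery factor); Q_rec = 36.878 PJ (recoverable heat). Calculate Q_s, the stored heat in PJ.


Q_s = Q_rec / RF
Q_s = 36.878 / 0.096883
Q_s = 380.64 PJ


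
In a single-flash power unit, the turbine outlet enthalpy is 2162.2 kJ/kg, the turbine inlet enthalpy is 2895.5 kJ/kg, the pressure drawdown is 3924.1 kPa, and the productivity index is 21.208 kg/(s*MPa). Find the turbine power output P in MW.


Step 1: mdot = PI * dP / 1000 = 21.208 * 3924.1 / 1000 = 83.22231 kg/s
Step 2: P = mdot*(h_in - h_out)/1000 = 83.22231*(2895.5 - 2162.2)/1000 = 61.027 MW
P = 61.027 MW


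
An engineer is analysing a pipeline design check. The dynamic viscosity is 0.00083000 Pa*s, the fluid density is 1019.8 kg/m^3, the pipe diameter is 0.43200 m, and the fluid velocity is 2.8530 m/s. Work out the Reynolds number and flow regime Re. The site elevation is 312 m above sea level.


Step 1: Re = rho*vel*D/mu = 1019.8*2.853*0.432/0.00083 = 1.5143e+06
Step 2: Re = 1.5143e+06 > 4000, so flow is turbulent.
Re = 1.5143e+06 (turbulent)


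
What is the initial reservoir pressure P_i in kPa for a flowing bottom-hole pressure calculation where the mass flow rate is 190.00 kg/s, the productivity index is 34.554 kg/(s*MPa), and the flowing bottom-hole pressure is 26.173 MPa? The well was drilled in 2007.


P_i = P_wf + mdot / PI
P_i = 26.173 + 190.00 / 34.554
P_i = 31.67164 MPa
Convert: 31.67164 MPa * 1000.0 = 31672 kPa
P_i = 31672 kPa


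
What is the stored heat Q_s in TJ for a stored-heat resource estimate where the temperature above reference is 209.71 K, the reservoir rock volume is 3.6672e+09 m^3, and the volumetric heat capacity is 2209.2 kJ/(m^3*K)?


Q_s = Vr * rhoc * dT / 1e12
Q_s = 3.6672e+09 * 2209.2 * 209.71 / 1e12
Q_s = 1698.982 PJ
Convert: 1698.982 PJ * 1000.0 = 1.6990e+06 TJ
Q_s = 1.6990e+06 TJ


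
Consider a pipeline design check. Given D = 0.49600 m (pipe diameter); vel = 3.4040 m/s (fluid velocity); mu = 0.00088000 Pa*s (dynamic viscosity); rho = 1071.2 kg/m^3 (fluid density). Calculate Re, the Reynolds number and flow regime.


Step 1: Re = rho*vel*D/mu = 1071.2*3.404*0.496/0.00088 = 2.0552e+06
Step 2: Re = 2.0552e+06 > 4000, so flow is turbulent.
Re = 2.0552e+06 (turbulent)


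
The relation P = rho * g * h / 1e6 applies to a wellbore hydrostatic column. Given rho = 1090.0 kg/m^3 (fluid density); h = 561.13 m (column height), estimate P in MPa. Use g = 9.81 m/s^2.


P = rho * g * h / 1e6
P = 1090.0 * 9.81 * 561.13 / 1e6
P = 6.0001 MPa


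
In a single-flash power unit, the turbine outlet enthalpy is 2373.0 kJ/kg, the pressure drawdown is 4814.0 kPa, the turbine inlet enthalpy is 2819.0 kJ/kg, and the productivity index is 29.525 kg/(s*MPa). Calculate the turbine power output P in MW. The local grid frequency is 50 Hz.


Step 1: mdot = PI * dP / 1000 = 29.525 * 4814.0 / 1000 = 142.1334 kg/s
Step 2: P = mdot*(h_in - h_out)/1000 = 142.1334*(2819.0 - 2373.0)/1000 = 63.391 MW
P = 63.391 MW


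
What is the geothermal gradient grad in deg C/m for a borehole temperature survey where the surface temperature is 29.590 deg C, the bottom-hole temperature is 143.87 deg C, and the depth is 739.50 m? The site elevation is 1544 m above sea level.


grad = (T_d - T_surf) / d * 1000
grad = (143.87 - 29.590) / 739.50 * 1000
grad = 154.5368 deg C/km
Convert: 154.5368 deg C/km * 0.001 = 0.15454 deg C/m
grad = 0.15454 deg C/m


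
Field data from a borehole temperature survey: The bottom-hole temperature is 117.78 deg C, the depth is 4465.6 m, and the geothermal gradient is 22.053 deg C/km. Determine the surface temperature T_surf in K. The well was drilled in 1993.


T_surf = T_d - grad * d / 1000
T_surf = 117.78 - 22.053 * 4465.6 / 1000
T_surf = 19.30012 deg C
Convert to K: 19.30012 + 273.15 = 292.45 K
T_surf = 292.45 K


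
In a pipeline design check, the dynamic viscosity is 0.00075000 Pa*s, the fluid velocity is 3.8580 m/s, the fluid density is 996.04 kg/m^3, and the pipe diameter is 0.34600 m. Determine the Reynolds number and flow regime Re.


Step 1: Re = rho*vel*D/mu = 996.04*3.858*0.346/0.00075 = 1.7728e+06
Step 2: Re = 1.7728e+06 > 4000, so flow is turbulent.
Re = 1.7728e+06 (turbulent)


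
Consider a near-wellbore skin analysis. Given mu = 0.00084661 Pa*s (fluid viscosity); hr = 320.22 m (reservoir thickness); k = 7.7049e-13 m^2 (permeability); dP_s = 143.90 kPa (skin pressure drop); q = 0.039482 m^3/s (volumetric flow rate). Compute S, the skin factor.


S = dP_s * 1000 * 2*pi*k*hr / (q*mu)
S = 143.90 * 1000 * 2*pi*7.7049e-13*320.22 / (0.039482*0.00084661)
S = 6.6738


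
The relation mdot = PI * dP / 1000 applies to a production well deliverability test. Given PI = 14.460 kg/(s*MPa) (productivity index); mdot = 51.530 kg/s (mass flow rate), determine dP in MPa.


dP = mdot * 1000 / PI
dP = 51.530 * 1000 / 14.460
dP = 3563.624 kPa
Convert: 3563.624 kPa * 0.001 = 3.5636 MPa
dP = 3.5636 MPa


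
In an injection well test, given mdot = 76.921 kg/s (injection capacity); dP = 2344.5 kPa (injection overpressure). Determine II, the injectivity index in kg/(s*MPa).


II = mdot * 1000 / dP
II = 76.921 * 1000 / 2344.5
II = 32.809 kg/(s*MPa)


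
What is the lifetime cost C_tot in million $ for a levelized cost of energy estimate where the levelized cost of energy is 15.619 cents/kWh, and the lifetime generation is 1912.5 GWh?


C_tot = LCOE / 100 * E_tot
C_tot = 15.619 / 100 * 1912.5
C_tot = 298.71 million $


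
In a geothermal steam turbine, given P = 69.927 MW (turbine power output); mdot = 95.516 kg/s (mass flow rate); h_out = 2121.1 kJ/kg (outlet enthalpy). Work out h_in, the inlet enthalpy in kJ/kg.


h_in = h_out + P * 1000 / mdot
h_in = 2121.1 + 69.927 * 1000 / 95.516
h_in = 2853.2 kJ/kg


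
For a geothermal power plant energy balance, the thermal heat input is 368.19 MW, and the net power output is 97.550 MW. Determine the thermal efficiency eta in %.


eta = W_net / Q_in * 100
eta = 97.550 / 368.19 * 100
eta = 26.494 %


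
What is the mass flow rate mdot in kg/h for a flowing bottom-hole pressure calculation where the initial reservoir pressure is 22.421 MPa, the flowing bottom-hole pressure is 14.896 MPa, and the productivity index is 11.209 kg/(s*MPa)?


mdot = (P_i - P_wf) * PI
mdot = (22.421 - 14.896) * 11.209
mdot = 84.34772 kg/s
Convert: 84.34772 kg/s * 3600.0 = 3.0365e+05 kg/h
mdot = 3.0365e+05 kg/h


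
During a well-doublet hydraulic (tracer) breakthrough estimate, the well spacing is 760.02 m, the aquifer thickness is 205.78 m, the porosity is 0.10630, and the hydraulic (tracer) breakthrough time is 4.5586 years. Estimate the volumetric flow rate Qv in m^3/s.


Qv = pi*hr*phi*L^2 / (3*t_bt*365.25*86400)
Qv = pi*205.78*0.10630*760.02^2 / (3*4.5586*365.25*86400)
Qv = 0.091977 m^3/s


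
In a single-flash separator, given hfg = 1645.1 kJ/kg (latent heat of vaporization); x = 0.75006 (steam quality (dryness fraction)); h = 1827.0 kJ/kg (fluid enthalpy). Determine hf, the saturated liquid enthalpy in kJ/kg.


hf = h - x * hfg
hf = 1827.0 - 0.75006 * 1645.1
hf = 593.08 kJ/kg


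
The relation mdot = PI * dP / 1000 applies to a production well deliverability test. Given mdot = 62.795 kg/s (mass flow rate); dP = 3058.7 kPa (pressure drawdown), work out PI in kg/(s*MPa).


PI = mdot * 1000 / dP
PI = 62.795 * 1000 / 3058.7
PI = 20.530 kg/(s*MPa)


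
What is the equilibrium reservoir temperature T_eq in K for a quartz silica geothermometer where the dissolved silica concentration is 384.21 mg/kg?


T_eq = 1309 / (5.19 - log10(SiO2)) - 273.15
T_eq = 1309 / (5.19 - log10(384.21)) - 273.15
T_eq = 229.2620 deg C
Convert to K: 229.2620 + 273.15 = 502.41 K
T_eq = 502.41 K


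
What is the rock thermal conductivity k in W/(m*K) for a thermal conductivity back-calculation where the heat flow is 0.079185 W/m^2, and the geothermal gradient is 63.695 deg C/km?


k = q / (grad / 1000)
k = 0.079185 / (63.695 / 1000)
k = 1.2432 W/(m*K)


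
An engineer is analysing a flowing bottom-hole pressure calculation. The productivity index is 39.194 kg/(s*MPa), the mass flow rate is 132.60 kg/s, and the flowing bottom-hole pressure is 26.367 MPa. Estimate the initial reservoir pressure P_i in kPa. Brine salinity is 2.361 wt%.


P_i = P_wf + mdot / PI
P_i = 26.367 + 132.60 / 39.194
P_i = 29.75017 MPa
Convert: 29.75017 MPa * 1000.0 = 29750 kPa
P_i = 29750 kPa


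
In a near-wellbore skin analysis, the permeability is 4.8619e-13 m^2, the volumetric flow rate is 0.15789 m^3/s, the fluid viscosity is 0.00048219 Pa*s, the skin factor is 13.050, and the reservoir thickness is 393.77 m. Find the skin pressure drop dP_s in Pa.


dP_s = S * q * mu / (2*pi*k*hr) / 1000
dP_s = 13.050 * 0.15789 * 0.00048219 / (2*pi*4.8619e-13*393.77) / 1000
dP_s = 825.9520 kPa
Convert: 825.9520 kPa * 1000.0 = 8.2595e+05 Pa
dP_s = 8.2595e+05 Pa


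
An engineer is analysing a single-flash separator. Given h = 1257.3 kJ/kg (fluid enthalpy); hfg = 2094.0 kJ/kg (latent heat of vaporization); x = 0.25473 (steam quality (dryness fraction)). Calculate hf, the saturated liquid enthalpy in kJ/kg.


hf = h - x * hfg
hf = 1257.3 - 0.25473 * 2094.0
hf = 723.90 kJ/kg


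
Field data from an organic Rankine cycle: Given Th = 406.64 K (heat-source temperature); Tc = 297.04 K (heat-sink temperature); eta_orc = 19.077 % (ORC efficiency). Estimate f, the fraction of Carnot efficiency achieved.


f = (eta_orc/100) / (1 - Tc/Th)
f = (19.077/100) / (1 - 297.04/406.64)
f = 0.70780


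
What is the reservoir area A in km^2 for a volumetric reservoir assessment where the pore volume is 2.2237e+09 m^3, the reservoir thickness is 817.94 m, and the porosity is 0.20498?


A = Vp / (1e6 * hr * phi)
A = 2.2237e+09 / (1e6 * 817.94 * 0.20498)
A = 13.263 km^2


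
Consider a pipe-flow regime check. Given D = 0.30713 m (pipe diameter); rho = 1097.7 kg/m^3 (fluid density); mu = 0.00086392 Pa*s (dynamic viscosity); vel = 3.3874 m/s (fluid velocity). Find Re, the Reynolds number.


Re = rho * vel * D / mu
Re = 1097.7 * 3.3874 * 0.30713 / 0.00086392
Re = 1.3219e+06


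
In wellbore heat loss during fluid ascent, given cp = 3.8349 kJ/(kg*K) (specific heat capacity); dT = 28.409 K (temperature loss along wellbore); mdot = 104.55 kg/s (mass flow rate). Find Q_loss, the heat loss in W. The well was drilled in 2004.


Q_loss = mdot * cp * dT
Q_loss = 104.55 * 3.8349 * 28.409
Q_loss = 11390.27 kW
Convert: 11390.27 kW * 1000.0 = 1.1390e+07 W
Q_loss = 1.1390e+07 W


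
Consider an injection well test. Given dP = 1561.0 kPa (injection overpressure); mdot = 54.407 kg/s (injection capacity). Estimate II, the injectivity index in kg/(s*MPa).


II = mdot * 1000 / dP
II = 54.407 * 1000 / 1561.0
II = 34.854 kg/(s*MPa)


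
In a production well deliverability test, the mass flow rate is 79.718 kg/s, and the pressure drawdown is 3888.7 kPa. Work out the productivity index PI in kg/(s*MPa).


PI = mdot * 1000 / dP
PI = 79.718 * 1000 / 3888.7
PI = 20.500 kg/(s*MPa)


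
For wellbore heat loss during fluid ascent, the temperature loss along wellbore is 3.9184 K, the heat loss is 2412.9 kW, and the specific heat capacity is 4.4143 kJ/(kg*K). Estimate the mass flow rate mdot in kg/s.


mdot = Q_loss / (cp * dT)
mdot = 2412.9 / (4.4143 * 3.9184)
mdot = 139.50 kg/s


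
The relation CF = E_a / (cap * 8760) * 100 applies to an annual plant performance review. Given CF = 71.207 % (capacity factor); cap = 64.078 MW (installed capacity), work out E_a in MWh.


E_a = CF / 100 * cap * 8760
E_a = 71.207 / 100 * 64.078 * 8760
E_a = 3.9970e+05 MWh


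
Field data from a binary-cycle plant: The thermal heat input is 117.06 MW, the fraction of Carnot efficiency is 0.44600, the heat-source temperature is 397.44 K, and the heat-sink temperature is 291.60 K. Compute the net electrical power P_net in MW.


Step 1: eta = (1 - Tc/Th)*f = (1 - 291.6/397.44)*0.446 = 0.1187717
Step 2: P_net = eta * Q_in = 0.1187717 * 117.06 = 13.903 MW
P_net = 13.903 MW


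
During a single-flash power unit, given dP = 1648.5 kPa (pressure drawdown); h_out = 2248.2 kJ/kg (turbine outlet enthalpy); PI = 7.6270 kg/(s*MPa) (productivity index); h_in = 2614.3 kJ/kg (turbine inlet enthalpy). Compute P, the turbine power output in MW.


Step 1: mdot = PI * dP / 1000 = 7.627 * 1648.5 / 1000 = 12.57311 kg/s
Step 2: P = mdot*(h_in - h_out)/1000 = 12.57311*(2614.3 - 2248.2)/1000 = 4.6030 MW
P = 4.6030 MW


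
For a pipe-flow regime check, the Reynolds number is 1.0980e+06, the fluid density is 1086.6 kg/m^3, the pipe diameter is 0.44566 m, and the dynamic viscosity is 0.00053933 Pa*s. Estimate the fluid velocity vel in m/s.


vel = Re * mu / (rho * D)
vel = 1.0980e+06 * 0.00053933 / (1086.6 * 0.44566)
vel = 1.2229 m/s


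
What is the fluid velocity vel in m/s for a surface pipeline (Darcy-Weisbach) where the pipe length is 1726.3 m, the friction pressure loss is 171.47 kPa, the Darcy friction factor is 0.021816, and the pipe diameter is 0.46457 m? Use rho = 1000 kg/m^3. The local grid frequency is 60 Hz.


vel = sqrt(dP*1000*2*D / (f*L*rho))
vel = sqrt(171.47*1000*2*0.46457 / (0.021816*1726.3*1000))
vel = 2.0568 m/s


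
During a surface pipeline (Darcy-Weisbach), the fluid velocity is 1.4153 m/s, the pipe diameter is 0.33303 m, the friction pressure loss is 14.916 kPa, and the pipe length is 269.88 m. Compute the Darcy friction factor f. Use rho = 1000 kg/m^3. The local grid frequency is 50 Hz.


f = dP*1000 / ((L/D)*(rho*vel^2/2))
f = 14.916*1000 / ((269.88/0.33303)*(1000*1.4153^2/2))
f = 0.018378


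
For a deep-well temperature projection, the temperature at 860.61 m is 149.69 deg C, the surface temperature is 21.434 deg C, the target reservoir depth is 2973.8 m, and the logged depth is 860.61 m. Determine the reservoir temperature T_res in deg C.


Step 1: grad = (T_d1 - T_surf)/d1 * 1000 = (149.69 - 21.434)/860.61 * 1000 = 149.0292 deg C/km
Step 2: T_res = T_surf + grad*d2/1000 = 21.434 + 149.0292*2973.8/1000 = 464.62 deg C
T_res = 464.62 deg C


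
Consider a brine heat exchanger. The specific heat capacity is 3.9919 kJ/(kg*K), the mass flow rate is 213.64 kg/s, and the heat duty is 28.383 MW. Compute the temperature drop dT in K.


dT = Q * 1000 / (mdot * cp)
dT = 28.383 * 1000 / (213.64 * 3.9919)
dT = 33.281 K


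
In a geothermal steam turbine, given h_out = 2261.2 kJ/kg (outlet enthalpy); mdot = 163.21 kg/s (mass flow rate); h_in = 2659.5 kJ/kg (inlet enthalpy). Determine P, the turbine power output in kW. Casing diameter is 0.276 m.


P = mdot * (h_in - h_out) / 1000
P = 163.21 * (2659.5 - 2261.2) / 1000
P = 65.00654 MW
Convert: 65.00654 MW * 1000.0 = 65007 kW
P = 65007 kW


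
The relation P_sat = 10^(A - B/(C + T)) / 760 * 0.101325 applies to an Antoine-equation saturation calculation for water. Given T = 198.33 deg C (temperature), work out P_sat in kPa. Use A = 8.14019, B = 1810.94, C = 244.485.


P_sat = 10^(A - B/(C + T)) / 760 * 0.101325
P_sat = 10^(8.14019 - 1810.94/(244.485 + 198.33)) / 760 * 0.101325
P_sat = 1.497906 MPa
Convert: 1.497906 MPa * 1000.0 = 1497.9 kPa
P_sat = 1497.9 kPa


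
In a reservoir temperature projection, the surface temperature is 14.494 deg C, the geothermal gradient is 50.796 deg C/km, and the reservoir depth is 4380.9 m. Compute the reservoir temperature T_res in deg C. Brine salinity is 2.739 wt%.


T_res = T_surf + grad * d / 1000
T_res = 14.494 + 50.796 * 4380.9 / 1000
T_res = 237.03 deg C


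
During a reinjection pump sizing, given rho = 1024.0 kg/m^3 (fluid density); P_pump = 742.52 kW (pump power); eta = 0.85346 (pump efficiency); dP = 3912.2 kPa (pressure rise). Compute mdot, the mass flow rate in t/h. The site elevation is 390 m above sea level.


mdot = P_pump * rho * eta / dP
mdot = 742.52 * 1024.0 * 0.85346 / 3912.2
mdot = 165.8709 kg/s
Convert: 165.8709 kg/s * 3.6 = 597.14 t/h
mdot = 597.14 t/h


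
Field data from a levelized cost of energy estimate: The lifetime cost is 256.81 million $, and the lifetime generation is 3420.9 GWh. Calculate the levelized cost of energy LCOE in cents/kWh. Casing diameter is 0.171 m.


LCOE = C_tot / E_tot * 100
LCOE = 256.81 / 3420.9 * 100
LCOE = 7.5071 cents/kWh


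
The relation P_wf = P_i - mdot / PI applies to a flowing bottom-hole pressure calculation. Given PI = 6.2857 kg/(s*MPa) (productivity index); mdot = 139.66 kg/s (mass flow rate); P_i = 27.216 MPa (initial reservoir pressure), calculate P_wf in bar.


P_wf = P_i - mdot / PI
P_wf = 27.216 - 139.66 / 6.2857
P_wf = 4.997313 MPa
Convert: 4.997313 MPa * 10.0 = 49.973 bar
P_wf = 49.973 bar


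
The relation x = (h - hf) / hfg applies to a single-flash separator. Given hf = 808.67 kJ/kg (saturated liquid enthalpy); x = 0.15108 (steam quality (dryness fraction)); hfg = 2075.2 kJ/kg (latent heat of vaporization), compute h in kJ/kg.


h = hf + x * hfg
h = 808.67 + 0.15108 * 2075.2
h = 1122.2 kJ/kg


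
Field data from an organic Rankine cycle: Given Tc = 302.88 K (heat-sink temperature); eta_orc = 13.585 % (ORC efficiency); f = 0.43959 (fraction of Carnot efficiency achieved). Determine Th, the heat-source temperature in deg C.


Th = Tc / (1 - (eta_orc/100)/f)
Th = 302.88 / (1 - (13.585/100)/0.43959)
Th = 438.3454 K
Convert to deg C: 438.3454 - 273.15 = 165.20 deg C
Th = 165.20 deg C


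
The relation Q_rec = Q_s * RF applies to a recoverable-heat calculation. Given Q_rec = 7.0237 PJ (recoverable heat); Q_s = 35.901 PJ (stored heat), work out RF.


RF = Q_rec / Q_s
RF = 7.0237 / 35.901
RF = 0.19564


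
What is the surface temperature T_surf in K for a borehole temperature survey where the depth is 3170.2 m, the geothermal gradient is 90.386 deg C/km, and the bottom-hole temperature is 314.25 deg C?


T_surf = T_d - grad * d / 1000
T_surf = 314.25 - 90.386 * 3170.2 / 1000
T_surf = 27.70830 deg C
Convert to K: 27.70830 + 273.15 = 300.86 K
T_surf = 300.86 K


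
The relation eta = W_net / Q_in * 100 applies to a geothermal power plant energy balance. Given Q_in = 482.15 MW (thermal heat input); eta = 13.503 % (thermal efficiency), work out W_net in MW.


W_net = eta / 100 * Q_in
W_net = 13.503 / 100 * 482.15
W_net = 65.105 MW


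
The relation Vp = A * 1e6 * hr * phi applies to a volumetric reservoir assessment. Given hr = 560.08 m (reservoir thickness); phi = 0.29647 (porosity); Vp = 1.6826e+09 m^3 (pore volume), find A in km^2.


A = Vp / (1e6 * hr * phi)
A = 1.6826e+09 / (1e6 * 560.08 * 0.29647)
A = 10.133 km^2


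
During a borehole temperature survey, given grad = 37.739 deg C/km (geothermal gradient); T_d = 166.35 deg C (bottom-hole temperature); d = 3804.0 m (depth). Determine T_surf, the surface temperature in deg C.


T_surf = T_d - grad * d / 1000
T_surf = 166.35 - 37.739 * 3804.0 / 1000
T_surf = 22.791 deg C


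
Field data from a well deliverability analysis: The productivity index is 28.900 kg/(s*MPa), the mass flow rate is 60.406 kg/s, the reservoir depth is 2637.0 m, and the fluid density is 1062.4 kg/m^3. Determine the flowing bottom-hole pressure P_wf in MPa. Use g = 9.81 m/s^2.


Step 1: P_i = rho*g*h/1e6 = 1062.4*9.81*2637.0/1e6 = 27.48319 MPa
Step 2: P_wf = P_i - mdot/PI = 27.48319 - 60.406/28.9 = 25.393 MPa
P_wf = 25.393 MPa


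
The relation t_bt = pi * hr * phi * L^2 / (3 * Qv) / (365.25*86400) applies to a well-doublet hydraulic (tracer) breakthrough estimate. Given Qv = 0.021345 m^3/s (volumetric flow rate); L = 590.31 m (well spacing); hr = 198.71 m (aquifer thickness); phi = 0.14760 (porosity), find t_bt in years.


t_bt = pi * hr * phi * L^2 / (3 * Qv) / (365.25*86400)
t_bt = pi * 198.71 * 0.14760 * 590.31^2 / (3 * 0.021345) / (365.25*86400)
t_bt = 15.889 years


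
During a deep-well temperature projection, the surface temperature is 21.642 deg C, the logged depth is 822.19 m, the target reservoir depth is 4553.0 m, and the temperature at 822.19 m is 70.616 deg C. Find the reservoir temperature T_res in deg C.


Step 1: grad = (T_d1 - T_surf)/d1 * 1000 = (70.616 - 21.642)/822.19 * 1000 = 59.56531 deg C/km
Step 2: T_res = T_surf + grad*d2/1000 = 21.642 + 59.56531*4553.0/1000 = 292.84 deg C
T_res = 292.84 deg C


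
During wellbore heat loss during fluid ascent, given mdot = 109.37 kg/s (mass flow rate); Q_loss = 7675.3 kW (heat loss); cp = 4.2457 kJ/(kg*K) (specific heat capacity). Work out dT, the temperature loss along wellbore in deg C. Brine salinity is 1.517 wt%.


dT = Q_loss / (mdot * cp)
dT = 7675.3 / (109.37 * 4.2457)
dT = 16.52905 K
Convert (temperature difference, 1 K = 1 deg C): 16.52905 K = 16.52905 deg C
dT = 16.529 deg C


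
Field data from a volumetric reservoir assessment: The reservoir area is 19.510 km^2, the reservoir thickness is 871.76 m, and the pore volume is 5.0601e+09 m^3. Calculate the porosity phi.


phi = Vp / (A * 1e6 * hr)
phi = 5.0601e+09 / (19.510 * 1e6 * 871.76)
phi = 0.29751


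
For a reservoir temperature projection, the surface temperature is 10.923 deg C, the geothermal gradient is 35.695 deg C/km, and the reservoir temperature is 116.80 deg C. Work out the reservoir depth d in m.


d = (T_res - T_surf) / grad * 1000
d = (116.80 - 10.923) / 35.695 * 1000
d = 2966.2 m


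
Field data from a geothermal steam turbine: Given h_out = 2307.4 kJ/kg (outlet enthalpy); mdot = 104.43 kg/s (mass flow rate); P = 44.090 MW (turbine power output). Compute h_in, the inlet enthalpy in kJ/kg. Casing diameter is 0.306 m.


h_in = h_out + P * 1000 / mdot
h_in = 2307.4 + 44.090 * 1000 / 104.43
h_in = 2729.6 kJ/kg


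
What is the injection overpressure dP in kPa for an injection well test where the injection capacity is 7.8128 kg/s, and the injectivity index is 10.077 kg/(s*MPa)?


dP = mdot * 1000 / II
dP = 7.8128 * 1000 / 10.077
dP = 775.31 kPa


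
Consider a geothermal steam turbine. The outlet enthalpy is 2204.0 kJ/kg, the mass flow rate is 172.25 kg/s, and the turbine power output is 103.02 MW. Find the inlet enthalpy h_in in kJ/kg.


h_in = h_out + P * 1000 / mdot
h_in = 2204.0 + 103.02 * 1000 / 172.25
h_in = 2802.1 kJ/kg


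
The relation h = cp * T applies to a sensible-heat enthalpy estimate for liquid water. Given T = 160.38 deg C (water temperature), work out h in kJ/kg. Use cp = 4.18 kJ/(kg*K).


h = cp * T
h = 4.18 * 160.38
h = 670.39 kJ/kg


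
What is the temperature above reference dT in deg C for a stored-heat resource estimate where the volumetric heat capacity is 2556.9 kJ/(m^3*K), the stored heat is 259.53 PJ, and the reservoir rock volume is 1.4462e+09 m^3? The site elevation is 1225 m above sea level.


dT = Q_s * 1e12 / (Vr * rhoc)
dT = 259.53 * 1e12 / (1.4462e+09 * 2556.9)
dT = 70.18519 K
Convert (temperature difference, 1 K = 1 deg C): 70.18519 K = 70.18519 deg C
dT = 70.185 deg C


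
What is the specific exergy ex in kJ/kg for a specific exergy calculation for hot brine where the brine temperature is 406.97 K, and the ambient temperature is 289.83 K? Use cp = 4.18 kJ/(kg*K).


ex = cp * ((T_b - T_0) - T_0 * ln(T_b/T_0))
ex = 4.18 * ((406.97 - 289.83) - 289.83 * ln(406.97/289.83))
ex = 78.411 kJ/kg


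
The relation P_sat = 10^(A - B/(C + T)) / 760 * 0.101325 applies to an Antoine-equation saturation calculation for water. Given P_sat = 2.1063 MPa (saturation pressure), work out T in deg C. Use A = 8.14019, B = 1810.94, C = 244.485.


T = B / (A - log10(P_sat * 760 / 0.101325)) - C
T = 1810.94 / (8.14019 - log10(2.1063 * 760 / 0.101325)) - 244.485
T = 214.96 deg C


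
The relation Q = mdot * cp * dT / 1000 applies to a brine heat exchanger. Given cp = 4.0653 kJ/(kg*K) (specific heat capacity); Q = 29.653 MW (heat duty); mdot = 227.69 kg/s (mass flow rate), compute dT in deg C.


dT = Q * 1000 / (mdot * cp)
dT = 29.653 * 1000 / (227.69 * 4.0653)
dT = 32.03554 K
Convert (temperature difference, 1 K = 1 deg C): 32.03554 K = 32.03554 deg C
dT = 32.036 deg C


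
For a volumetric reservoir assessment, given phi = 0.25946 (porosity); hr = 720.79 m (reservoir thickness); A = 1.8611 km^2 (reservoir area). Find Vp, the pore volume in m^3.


Vp = A * 1e6 * hr * phi
Vp = 1.8611 * 1e6 * 720.79 * 0.25946
Vp = 3.4806e+08 m^3


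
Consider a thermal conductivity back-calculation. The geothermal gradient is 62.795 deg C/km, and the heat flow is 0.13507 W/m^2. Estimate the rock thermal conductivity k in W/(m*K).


k = q / (grad / 1000)
k = 0.13507 / (62.795 / 1000)
k = 2.1510 W/(m*K)


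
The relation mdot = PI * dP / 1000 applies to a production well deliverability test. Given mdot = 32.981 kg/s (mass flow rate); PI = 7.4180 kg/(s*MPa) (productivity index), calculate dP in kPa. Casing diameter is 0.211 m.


dP = mdot * 1000 / PI
dP = 32.981 * 1000 / 7.4180
dP = 4446.1 kPa


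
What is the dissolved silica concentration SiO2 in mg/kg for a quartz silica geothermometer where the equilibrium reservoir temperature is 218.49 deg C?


SiO2 = 10^(5.19 - 1309/(T_eq + 273.15))
SiO2 = 10^(5.19 - 1309/(218.49 + 273.15))
SiO2 = 336.89 mg/kg


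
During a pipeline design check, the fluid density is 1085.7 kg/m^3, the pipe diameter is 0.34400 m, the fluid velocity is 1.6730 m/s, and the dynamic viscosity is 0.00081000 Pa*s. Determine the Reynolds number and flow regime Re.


Step 1: Re = rho*vel*D/mu = 1085.7*1.673*0.344/0.00081 = 7.7140e+05
Step 2: Re = 7.7140e+05 > 4000, so flow is turbulent.
Re = 7.7140e+05 (turbulent)


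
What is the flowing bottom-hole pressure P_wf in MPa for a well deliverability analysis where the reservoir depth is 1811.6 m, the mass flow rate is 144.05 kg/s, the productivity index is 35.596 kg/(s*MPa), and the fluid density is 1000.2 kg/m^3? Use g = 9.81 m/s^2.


Step 1: P_i = rho*g*h/1e6 = 1000.2*9.81*1811.6/1e6 = 17.77535 MPa
Step 2: P_wf = P_i - mdot/PI = 17.77535 - 144.05/35.596 = 13.729 MPa
P_wf = 13.729 MPa


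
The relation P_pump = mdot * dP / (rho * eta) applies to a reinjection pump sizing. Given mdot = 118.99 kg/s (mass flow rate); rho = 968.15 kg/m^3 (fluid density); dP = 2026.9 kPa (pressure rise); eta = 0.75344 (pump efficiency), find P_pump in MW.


P_pump = mdot * dP / (rho * eta)
P_pump = 118.99 * 2026.9 / (968.15 * 0.75344)
P_pump = 330.6370 kW
Convert: 330.6370 kW * 0.001 = 0.33064 MW
P_pump = 0.33064 MW


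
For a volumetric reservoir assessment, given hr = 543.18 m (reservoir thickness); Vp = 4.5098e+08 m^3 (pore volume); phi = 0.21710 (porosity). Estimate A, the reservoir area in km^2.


A = Vp / (1e6 * hr * phi)
A = 4.5098e+08 / (1e6 * 543.18 * 0.21710)
A = 3.8243 km^2


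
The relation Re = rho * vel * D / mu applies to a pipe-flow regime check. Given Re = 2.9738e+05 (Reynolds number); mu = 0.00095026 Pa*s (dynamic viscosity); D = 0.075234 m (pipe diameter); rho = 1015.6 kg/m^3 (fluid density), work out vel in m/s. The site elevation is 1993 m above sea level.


vel = Re * mu / (rho * D)
vel = 2.9738e+05 * 0.00095026 / (1015.6 * 0.075234)
vel = 3.6984 m/s


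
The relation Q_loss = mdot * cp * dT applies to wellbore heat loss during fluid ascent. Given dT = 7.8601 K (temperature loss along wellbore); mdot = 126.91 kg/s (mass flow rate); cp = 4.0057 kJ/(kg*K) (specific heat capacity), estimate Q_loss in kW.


Q_loss = mdot * cp * dT
Q_loss = 126.91 * 4.0057 * 7.8601
Q_loss = 3995.8 kW


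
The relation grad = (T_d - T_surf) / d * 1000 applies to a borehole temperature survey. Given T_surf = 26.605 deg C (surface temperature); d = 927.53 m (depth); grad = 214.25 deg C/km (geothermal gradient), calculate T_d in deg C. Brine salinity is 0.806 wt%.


T_d = T_surf + grad * d / 1000
T_d = 26.605 + 214.25 * 927.53 / 1000
T_d = 225.33 deg C


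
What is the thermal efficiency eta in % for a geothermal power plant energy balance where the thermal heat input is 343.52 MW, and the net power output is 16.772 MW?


eta = W_net / Q_in * 100
eta = 16.772 / 343.52 * 100
eta = 4.8824 %


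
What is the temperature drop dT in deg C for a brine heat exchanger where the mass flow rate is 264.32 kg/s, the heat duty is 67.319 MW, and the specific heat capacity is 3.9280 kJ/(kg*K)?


dT = Q * 1000 / (mdot * cp)
dT = 67.319 * 1000 / (264.32 * 3.9280)
dT = 64.83898 K
Convert (temperature difference, 1 K = 1 deg C): 64.83898 K = 64.83898 deg C
dT = 64.839 deg C


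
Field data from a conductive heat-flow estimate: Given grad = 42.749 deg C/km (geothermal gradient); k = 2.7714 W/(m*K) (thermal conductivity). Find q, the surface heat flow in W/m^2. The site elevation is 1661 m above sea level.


q = k * grad / 1000
q = 2.7714 * 42.749 / 1000
q = 0.11847 W/m^2


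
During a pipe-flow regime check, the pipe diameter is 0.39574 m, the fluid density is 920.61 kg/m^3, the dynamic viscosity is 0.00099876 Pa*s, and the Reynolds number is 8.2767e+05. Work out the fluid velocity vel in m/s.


vel = Re * mu / (rho * D)
vel = 8.2767e+05 * 0.00099876 / (920.61 * 0.39574)
vel = 2.2690 m/s


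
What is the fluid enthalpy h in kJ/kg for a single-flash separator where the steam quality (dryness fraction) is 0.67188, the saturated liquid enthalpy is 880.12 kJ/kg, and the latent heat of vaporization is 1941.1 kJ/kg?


h = hf + x * hfg
h = 880.12 + 0.67188 * 1941.1
h = 2184.3 kJ/kg


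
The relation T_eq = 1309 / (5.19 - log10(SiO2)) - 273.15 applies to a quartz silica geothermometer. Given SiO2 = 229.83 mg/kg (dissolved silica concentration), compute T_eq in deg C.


T_eq = 1309 / (5.19 - log10(SiO2)) - 273.15
T_eq = 1309 / (5.19 - log10(229.83)) - 273.15
T_eq = 189.62 deg C


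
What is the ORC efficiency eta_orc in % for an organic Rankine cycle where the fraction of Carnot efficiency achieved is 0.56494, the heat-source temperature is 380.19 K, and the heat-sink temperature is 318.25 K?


eta_orc = (1 - Tc/Th) * f * 100
eta_orc = (1 - 318.25/380.19) * 0.56494 * 100
eta_orc = 9.2039 %


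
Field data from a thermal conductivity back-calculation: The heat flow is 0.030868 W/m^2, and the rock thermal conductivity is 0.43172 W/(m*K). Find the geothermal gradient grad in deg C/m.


grad = q / k * 1000
grad = 0.030868 / 0.43172 * 1000
grad = 71.50005 deg C/km
Convert: 71.50005 deg C/km * 0.001 = 0.071500 deg C/m
grad = 0.071500 deg C/m


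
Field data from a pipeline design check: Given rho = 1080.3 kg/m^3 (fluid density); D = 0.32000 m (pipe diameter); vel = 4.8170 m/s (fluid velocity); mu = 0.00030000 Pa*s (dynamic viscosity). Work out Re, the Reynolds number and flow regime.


Step 1: Re = rho*vel*D/mu = 1080.3*4.817*0.32/0.0003 = 5.5507e+06
Step 2: Re = 5.5507e+06 > 4000, so flow is turbulent.
Re = 5.5507e+06 (turbulent)


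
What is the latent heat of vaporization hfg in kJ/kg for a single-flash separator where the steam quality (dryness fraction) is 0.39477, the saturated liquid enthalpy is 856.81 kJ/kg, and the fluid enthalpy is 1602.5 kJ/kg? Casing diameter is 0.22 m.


hfg = (h - hf) / x
hfg = (1602.5 - 856.81) / 0.39477
hfg = 1888.9 kJ/kg


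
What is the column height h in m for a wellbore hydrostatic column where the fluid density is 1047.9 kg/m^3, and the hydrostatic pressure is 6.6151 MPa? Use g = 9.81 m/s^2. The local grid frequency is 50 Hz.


h = P * 1e6 / (g * rho)
h = 6.6151 * 1e6 / (9.81 * 1047.9)
h = 643.50 m


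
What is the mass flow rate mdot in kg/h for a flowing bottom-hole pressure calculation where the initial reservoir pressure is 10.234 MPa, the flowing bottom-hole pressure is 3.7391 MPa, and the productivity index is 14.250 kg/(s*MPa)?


mdot = (P_i - P_wf) * PI
mdot = (10.234 - 3.7391) * 14.250
mdot = 92.55232 kg/s
Convert: 92.55232 kg/s * 3600.0 = 3.3319e+05 kg/h
mdot = 3.3319e+05 kg/h


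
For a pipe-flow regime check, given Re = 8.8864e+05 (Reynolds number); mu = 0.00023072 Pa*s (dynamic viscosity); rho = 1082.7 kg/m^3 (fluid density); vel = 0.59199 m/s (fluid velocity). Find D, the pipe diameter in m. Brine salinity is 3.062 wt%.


D = Re * mu / (rho * vel)
D = 8.8864e+05 * 0.00023072 / (1082.7 * 0.59199)
D = 0.31988 m


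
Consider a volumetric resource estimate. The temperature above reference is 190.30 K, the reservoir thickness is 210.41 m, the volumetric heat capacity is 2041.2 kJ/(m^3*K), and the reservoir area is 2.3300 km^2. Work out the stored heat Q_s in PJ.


Step 1: Vr = A*1e6*hr = 2.33*1e6*210.41 = 4.902553e+08 m^3
Step 2: Q_s = Vr*rhoc*dT/1e12 = 4.902553e+08*2041.2*190.3/1e12 = 190.43 PJ
Q_s = 190.43 PJ


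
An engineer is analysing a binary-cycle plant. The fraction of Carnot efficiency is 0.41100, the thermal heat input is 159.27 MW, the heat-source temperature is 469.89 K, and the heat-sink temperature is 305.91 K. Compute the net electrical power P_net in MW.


Step 1: eta = (1 - Tc/Th)*f = (1 - 305.91/469.89)*0.411 = 0.1434288
Step 2: P_net = eta * Q_in = 0.1434288 * 159.27 = 22.844 MW
P_net = 22.844 MW


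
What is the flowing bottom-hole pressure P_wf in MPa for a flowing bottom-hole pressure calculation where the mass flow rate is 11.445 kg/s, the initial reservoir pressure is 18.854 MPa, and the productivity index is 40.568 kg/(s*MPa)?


P_wf = P_i - mdot / PI
P_wf = 18.854 - 11.445 / 40.568
P_wf = 18.572 MPa


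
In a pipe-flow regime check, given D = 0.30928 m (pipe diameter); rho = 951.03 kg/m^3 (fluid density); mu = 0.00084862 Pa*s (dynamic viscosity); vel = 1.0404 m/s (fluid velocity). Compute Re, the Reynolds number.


Re = rho * vel * D / mu
Re = 951.03 * 1.0404 * 0.30928 / 0.00084862
Re = 3.6061e+05


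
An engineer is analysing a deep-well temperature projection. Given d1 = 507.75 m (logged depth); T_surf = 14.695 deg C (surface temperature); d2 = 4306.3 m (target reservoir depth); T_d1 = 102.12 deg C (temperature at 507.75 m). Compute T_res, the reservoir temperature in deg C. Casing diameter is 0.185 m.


Step 1: grad = (T_d1 - T_surf)/d1 * 1000 = (102.12 - 14.695)/507.75 * 1000 = 172.1812 deg C/km
Step 2: T_res = T_surf + grad*d2/1000 = 14.695 + 172.1812*4306.3/1000 = 756.16 deg C
T_res = 756.16 deg C
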